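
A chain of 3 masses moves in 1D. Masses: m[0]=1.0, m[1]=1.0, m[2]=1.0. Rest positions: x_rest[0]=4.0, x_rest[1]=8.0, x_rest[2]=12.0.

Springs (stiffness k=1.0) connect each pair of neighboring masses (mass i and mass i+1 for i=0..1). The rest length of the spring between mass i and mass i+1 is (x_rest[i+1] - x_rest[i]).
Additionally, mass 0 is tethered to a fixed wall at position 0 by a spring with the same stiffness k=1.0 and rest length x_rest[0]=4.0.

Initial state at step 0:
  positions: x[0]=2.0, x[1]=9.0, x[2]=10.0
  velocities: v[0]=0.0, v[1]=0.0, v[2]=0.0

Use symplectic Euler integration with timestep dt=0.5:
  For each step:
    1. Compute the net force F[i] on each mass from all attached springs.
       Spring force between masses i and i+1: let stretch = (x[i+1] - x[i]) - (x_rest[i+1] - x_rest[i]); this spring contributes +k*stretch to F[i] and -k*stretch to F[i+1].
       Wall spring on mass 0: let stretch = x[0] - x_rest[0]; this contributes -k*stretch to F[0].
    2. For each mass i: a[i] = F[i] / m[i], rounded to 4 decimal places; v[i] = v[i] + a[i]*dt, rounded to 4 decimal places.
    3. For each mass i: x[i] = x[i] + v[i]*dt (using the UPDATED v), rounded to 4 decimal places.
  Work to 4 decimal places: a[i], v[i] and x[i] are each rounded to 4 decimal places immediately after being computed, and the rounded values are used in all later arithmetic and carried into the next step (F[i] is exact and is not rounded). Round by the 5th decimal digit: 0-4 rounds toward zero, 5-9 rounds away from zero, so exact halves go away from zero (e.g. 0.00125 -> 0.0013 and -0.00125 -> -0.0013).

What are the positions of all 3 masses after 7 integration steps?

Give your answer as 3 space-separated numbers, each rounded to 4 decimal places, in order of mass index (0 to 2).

Answer: 2.7785 9.6825 11.4077

Derivation:
Step 0: x=[2.0000 9.0000 10.0000] v=[0.0000 0.0000 0.0000]
Step 1: x=[3.2500 7.5000 10.7500] v=[2.5000 -3.0000 1.5000]
Step 2: x=[4.7500 5.7500 11.6875] v=[3.0000 -3.5000 1.8750]
Step 3: x=[5.3125 5.2344 12.1407] v=[1.1250 -1.0313 0.9063]
Step 4: x=[4.5274 6.4649 11.8673] v=[-1.5703 2.4609 -0.5469]
Step 5: x=[3.0948 8.5616 11.2433] v=[-2.8653 4.1934 -1.2481]
Step 6: x=[2.2552 9.9621 10.9488] v=[-1.6793 2.8009 -0.5890]
Step 7: x=[2.7785 9.6825 11.4077] v=[1.0466 -0.5592 0.9177]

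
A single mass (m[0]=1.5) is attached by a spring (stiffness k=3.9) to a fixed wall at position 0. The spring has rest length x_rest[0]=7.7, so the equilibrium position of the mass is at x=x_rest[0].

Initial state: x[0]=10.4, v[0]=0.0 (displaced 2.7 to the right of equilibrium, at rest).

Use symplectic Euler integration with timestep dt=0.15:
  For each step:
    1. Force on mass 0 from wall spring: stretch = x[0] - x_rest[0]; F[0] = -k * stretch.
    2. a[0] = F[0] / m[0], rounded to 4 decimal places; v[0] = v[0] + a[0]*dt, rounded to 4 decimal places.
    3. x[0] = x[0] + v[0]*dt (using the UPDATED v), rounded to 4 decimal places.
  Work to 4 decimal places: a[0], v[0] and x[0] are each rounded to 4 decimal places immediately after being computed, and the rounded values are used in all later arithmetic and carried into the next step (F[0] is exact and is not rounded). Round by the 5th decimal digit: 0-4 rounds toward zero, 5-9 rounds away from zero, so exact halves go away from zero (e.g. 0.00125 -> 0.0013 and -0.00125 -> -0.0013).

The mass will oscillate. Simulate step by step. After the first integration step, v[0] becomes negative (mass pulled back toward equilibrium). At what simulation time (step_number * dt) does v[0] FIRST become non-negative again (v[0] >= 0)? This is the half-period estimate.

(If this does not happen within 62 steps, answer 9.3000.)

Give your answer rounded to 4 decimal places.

Answer: 1.9500

Derivation:
Step 0: x=[10.4000] v=[0.0000]
Step 1: x=[10.2421] v=[-1.0530]
Step 2: x=[9.9354] v=[-2.0444]
Step 3: x=[9.4980] v=[-2.9162]
Step 4: x=[8.9554] v=[-3.6174]
Step 5: x=[8.3394] v=[-4.1070]
Step 6: x=[7.6859] v=[-4.3564]
Step 7: x=[7.0333] v=[-4.3509]
Step 8: x=[6.4197] v=[-4.0909]
Step 9: x=[5.8810] v=[-3.5916]
Step 10: x=[5.4487] v=[-2.8822]
Step 11: x=[5.1481] v=[-2.0042]
Step 12: x=[4.9968] v=[-1.0090]
Step 13: x=[5.0036] v=[0.0452]
First v>=0 after going negative at step 13, time=1.9500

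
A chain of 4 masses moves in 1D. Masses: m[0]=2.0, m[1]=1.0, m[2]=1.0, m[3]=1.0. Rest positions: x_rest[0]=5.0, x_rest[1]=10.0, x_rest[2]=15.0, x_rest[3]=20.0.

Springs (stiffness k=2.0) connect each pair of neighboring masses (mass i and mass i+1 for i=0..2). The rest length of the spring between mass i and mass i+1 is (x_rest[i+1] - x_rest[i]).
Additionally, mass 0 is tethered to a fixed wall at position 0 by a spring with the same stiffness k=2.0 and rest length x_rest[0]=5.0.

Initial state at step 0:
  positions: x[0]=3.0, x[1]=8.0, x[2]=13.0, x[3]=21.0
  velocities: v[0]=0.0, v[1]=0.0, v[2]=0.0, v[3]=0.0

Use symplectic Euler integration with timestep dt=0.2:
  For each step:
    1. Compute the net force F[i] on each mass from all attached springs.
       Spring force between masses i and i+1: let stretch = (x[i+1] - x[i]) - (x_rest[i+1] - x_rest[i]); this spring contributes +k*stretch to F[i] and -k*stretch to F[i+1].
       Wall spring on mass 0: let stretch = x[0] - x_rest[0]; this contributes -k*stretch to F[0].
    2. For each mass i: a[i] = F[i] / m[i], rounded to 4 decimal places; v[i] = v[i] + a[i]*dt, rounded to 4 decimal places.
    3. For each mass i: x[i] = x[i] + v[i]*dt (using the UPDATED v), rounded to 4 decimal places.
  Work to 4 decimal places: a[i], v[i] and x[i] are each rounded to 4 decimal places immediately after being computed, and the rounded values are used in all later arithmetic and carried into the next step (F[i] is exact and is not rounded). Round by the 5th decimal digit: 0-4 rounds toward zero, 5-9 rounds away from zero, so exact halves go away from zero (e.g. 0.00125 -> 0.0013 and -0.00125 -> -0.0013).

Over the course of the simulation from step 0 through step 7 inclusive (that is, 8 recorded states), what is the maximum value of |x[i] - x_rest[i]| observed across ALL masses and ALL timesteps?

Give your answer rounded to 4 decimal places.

Step 0: x=[3.0000 8.0000 13.0000 21.0000] v=[0.0000 0.0000 0.0000 0.0000]
Step 1: x=[3.0800 8.0000 13.2400 20.7600] v=[0.4000 0.0000 1.2000 -1.2000]
Step 2: x=[3.2336 8.0256 13.6624 20.3184] v=[0.7680 0.1280 2.1120 -2.2080]
Step 3: x=[3.4495 8.1188 14.1663 19.7443] v=[1.0797 0.4659 2.5197 -2.8704]
Step 4: x=[3.7142 8.3222 14.6327 19.1240] v=[1.3237 1.0172 2.3319 -3.1016]
Step 5: x=[4.0147 8.6618 14.9535 18.5444] v=[1.5025 1.6982 1.6042 -2.8981]
Step 6: x=[4.3405 9.1330 15.0583 18.0775] v=[1.6290 2.3560 0.5239 -2.3345]
Step 7: x=[4.6844 9.6948 14.9306 17.7691] v=[1.7194 2.8091 -0.6385 -1.5422]
Max displacement = 2.2309

Answer: 2.2309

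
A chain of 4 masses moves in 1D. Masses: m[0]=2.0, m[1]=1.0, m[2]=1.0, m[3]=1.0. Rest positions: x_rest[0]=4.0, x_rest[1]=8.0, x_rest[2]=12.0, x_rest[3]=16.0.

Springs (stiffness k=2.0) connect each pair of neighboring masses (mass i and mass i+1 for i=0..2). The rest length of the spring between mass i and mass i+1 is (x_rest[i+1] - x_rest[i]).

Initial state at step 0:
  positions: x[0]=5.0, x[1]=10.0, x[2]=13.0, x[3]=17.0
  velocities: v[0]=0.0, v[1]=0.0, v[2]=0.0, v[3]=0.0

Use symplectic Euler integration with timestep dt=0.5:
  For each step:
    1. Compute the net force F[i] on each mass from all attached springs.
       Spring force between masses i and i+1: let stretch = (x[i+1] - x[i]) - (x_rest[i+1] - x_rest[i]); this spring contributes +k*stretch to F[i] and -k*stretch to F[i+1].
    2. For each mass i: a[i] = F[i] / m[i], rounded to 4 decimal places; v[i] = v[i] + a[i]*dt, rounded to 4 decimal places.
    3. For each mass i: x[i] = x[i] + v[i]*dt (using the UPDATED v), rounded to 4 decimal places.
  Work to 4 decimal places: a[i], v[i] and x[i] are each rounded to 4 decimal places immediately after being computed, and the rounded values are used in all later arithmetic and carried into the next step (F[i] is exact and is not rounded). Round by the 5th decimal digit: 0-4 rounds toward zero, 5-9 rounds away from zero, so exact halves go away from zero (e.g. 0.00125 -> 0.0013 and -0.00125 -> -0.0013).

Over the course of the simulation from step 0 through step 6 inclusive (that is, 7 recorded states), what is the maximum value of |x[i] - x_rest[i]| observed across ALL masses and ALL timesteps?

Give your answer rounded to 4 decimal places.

Step 0: x=[5.0000 10.0000 13.0000 17.0000] v=[0.0000 0.0000 0.0000 0.0000]
Step 1: x=[5.2500 9.0000 13.5000 17.0000] v=[0.5000 -2.0000 1.0000 0.0000]
Step 2: x=[5.4375 8.3750 13.5000 17.2500] v=[0.3750 -1.2500 0.0000 0.5000]
Step 3: x=[5.3594 8.8438 12.8125 17.6250] v=[-0.1563 0.9375 -1.3750 0.7500]
Step 4: x=[5.1524 9.5547 12.5469 17.5938] v=[-0.4141 1.4218 -0.5312 -0.0625]
Step 5: x=[5.0459 9.5606 13.3087 17.0391] v=[-0.2130 0.0117 1.5235 -1.1094]
Step 6: x=[5.0681 9.1832 14.0616 16.6192] v=[0.0444 -0.7549 1.5058 -0.8398]
Max displacement = 2.0616

Answer: 2.0616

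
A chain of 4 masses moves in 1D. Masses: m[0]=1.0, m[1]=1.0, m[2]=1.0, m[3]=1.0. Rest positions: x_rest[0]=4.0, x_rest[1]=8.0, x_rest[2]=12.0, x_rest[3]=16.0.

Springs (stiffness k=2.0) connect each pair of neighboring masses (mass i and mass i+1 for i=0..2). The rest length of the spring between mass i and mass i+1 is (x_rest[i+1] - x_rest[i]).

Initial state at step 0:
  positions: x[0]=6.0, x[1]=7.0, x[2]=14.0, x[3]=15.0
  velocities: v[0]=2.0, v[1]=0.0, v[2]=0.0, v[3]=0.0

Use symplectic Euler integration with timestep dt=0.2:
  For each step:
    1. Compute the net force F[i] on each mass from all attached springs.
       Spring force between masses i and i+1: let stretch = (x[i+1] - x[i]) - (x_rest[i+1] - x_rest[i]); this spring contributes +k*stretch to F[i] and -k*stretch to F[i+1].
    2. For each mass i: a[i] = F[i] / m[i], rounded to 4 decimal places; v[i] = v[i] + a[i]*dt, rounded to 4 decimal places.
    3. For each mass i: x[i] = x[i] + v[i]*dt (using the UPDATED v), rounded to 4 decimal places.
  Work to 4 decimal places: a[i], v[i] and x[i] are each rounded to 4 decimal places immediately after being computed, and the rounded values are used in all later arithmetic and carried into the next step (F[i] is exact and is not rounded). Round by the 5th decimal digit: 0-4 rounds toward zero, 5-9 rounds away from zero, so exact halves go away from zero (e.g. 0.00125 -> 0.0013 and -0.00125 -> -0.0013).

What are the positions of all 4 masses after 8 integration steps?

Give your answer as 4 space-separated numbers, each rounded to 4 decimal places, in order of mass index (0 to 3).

Step 0: x=[6.0000 7.0000 14.0000 15.0000] v=[2.0000 0.0000 0.0000 0.0000]
Step 1: x=[6.1600 7.4800 13.5200 15.2400] v=[0.8000 2.4000 -2.4000 1.2000]
Step 2: x=[6.1056 8.3376 12.6944 15.6624] v=[-0.2720 4.2880 -4.1280 2.1120]
Step 3: x=[5.9098 9.3652 11.7577 16.1674] v=[-0.9792 5.1379 -4.6835 2.5248]
Step 4: x=[5.6704 10.3077 10.9824 16.6396] v=[-1.1970 4.7127 -3.8766 2.3609]
Step 5: x=[5.4820 10.9332 10.6057 16.9792] v=[-0.9421 3.1277 -1.8836 1.6980]
Step 6: x=[5.4097 11.0964 10.7651 17.1289] v=[-0.3616 0.8162 0.7968 0.7486]
Step 7: x=[5.4723 10.7782 11.4601 17.0895] v=[0.3131 -1.5910 3.4748 -0.1969]
Step 8: x=[5.6394 10.0901 12.5509 16.9198] v=[0.8355 -3.4406 5.4538 -0.8487]

Answer: 5.6394 10.0901 12.5509 16.9198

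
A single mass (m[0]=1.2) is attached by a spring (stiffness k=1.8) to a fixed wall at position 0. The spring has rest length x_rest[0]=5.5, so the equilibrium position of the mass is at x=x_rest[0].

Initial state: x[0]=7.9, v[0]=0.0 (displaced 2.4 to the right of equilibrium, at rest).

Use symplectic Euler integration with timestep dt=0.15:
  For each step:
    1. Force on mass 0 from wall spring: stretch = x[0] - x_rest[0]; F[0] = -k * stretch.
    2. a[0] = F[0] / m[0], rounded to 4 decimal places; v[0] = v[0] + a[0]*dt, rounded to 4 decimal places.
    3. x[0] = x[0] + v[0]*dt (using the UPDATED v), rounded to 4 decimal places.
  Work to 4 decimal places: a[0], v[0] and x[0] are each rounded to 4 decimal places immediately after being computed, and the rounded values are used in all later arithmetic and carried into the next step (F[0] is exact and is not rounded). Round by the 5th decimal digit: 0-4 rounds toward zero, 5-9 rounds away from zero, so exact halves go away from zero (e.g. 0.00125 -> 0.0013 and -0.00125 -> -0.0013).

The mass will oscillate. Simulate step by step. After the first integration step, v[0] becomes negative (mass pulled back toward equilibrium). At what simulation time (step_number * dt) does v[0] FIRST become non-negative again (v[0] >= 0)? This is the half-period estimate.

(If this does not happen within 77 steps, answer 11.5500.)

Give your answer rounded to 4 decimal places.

Step 0: x=[7.9000] v=[0.0000]
Step 1: x=[7.8190] v=[-0.5400]
Step 2: x=[7.6597] v=[-1.0618]
Step 3: x=[7.4275] v=[-1.5477]
Step 4: x=[7.1303] v=[-1.9814]
Step 5: x=[6.7781] v=[-2.3482]
Step 6: x=[6.3827] v=[-2.6358]
Step 7: x=[5.9575] v=[-2.8344]
Step 8: x=[5.5169] v=[-2.9373]
Step 9: x=[5.0757] v=[-2.9411]
Step 10: x=[4.6489] v=[-2.8456]
Step 11: x=[4.2508] v=[-2.6541]
Step 12: x=[3.8949] v=[-2.3730]
Step 13: x=[3.5931] v=[-2.0118]
Step 14: x=[3.3557] v=[-1.5827]
Step 15: x=[3.1907] v=[-1.1002]
Step 16: x=[3.1036] v=[-0.5806]
Step 17: x=[3.0974] v=[-0.0414]
Step 18: x=[3.1723] v=[0.4992]
First v>=0 after going negative at step 18, time=2.7000

Answer: 2.7000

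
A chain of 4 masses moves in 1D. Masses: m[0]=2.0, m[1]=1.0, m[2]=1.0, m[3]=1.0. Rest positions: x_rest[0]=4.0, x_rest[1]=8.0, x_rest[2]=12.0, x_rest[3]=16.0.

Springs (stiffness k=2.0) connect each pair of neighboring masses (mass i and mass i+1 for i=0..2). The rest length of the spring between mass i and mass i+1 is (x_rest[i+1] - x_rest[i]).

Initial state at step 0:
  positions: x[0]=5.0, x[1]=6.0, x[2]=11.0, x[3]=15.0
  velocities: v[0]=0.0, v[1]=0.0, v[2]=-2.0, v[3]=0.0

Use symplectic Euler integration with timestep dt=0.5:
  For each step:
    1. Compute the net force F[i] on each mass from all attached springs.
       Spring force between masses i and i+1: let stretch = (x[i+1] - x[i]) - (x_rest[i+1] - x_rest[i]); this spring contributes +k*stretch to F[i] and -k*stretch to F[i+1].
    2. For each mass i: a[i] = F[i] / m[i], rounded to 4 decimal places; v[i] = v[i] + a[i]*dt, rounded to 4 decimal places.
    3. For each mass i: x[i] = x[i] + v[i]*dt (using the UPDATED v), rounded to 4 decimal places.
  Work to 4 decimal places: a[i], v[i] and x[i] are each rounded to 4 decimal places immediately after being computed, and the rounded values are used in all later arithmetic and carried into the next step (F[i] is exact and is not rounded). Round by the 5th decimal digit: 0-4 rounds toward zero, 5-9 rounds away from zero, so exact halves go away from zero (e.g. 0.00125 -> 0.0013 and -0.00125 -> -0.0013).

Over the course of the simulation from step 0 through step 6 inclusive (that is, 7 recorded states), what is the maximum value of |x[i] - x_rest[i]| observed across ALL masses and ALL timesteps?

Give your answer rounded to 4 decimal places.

Step 0: x=[5.0000 6.0000 11.0000 15.0000] v=[0.0000 0.0000 -2.0000 0.0000]
Step 1: x=[4.2500 8.0000 9.5000 15.0000] v=[-1.5000 4.0000 -3.0000 0.0000]
Step 2: x=[3.4375 8.8750 10.0000 14.2500] v=[-1.6250 1.7500 1.0000 -1.5000]
Step 3: x=[2.9844 7.5938 12.0625 13.3750] v=[-0.9063 -2.5625 4.1250 -1.7500]
Step 4: x=[2.6836 6.2422 12.5469 13.8438] v=[-0.6016 -2.7032 0.9688 0.9375]
Step 5: x=[2.2725 6.2637 10.5274 15.6641] v=[-0.8223 0.0429 -4.0390 3.6406]
Step 6: x=[1.8592 6.4214 8.9444 16.9161] v=[-0.8267 0.3154 -3.1660 2.5039]
Max displacement = 3.0556

Answer: 3.0556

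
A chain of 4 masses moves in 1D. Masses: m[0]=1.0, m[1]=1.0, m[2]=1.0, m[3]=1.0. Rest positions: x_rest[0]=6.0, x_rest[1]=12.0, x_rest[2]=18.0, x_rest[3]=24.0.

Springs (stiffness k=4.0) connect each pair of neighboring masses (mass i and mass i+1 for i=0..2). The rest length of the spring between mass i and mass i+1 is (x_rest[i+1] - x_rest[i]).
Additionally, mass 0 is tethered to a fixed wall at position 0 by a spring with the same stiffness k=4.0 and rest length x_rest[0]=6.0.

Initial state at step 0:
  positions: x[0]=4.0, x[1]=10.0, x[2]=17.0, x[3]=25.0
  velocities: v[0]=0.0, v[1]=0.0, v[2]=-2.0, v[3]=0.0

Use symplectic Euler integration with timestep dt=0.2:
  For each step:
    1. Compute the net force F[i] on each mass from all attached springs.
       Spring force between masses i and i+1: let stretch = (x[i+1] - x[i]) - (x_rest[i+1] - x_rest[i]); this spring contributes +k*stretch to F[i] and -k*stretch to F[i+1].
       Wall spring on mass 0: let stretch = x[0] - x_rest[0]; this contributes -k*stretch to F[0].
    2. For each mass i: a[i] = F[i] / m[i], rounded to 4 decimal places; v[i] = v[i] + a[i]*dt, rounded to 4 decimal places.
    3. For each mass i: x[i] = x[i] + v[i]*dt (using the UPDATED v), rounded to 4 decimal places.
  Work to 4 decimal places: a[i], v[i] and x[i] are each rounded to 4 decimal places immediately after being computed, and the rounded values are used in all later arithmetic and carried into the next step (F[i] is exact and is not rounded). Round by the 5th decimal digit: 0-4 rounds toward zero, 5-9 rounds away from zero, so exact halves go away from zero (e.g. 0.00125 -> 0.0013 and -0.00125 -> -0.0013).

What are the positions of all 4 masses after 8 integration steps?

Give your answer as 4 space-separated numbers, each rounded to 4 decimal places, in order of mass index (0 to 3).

Answer: 6.8532 13.0733 16.8496 21.0242

Derivation:
Step 0: x=[4.0000 10.0000 17.0000 25.0000] v=[0.0000 0.0000 -2.0000 0.0000]
Step 1: x=[4.3200 10.1600 16.7600 24.6800] v=[1.6000 0.8000 -1.2000 -1.6000]
Step 2: x=[4.8832 10.4416 16.7312 24.0528] v=[2.8160 1.4080 -0.1440 -3.1360]
Step 3: x=[5.5544 10.8402 16.8675 23.2141] v=[3.3562 1.9930 0.6816 -4.1933]
Step 4: x=[6.1827 11.3574 17.0549 22.3200] v=[3.1413 2.5862 0.9370 -4.4706]
Step 5: x=[6.6497 11.9583 17.1731 21.5435] v=[2.3349 3.0044 0.5911 -3.8827]
Step 6: x=[6.9021 12.5442 17.1562 21.0277] v=[1.2620 2.9294 -0.0844 -2.5790]
Step 7: x=[6.9529 12.9653 17.0208 20.8525] v=[0.2540 2.1053 -0.6768 -0.8762]
Step 8: x=[6.8532 13.0733 16.8496 21.0242] v=[-0.4984 0.5398 -0.8558 0.8584]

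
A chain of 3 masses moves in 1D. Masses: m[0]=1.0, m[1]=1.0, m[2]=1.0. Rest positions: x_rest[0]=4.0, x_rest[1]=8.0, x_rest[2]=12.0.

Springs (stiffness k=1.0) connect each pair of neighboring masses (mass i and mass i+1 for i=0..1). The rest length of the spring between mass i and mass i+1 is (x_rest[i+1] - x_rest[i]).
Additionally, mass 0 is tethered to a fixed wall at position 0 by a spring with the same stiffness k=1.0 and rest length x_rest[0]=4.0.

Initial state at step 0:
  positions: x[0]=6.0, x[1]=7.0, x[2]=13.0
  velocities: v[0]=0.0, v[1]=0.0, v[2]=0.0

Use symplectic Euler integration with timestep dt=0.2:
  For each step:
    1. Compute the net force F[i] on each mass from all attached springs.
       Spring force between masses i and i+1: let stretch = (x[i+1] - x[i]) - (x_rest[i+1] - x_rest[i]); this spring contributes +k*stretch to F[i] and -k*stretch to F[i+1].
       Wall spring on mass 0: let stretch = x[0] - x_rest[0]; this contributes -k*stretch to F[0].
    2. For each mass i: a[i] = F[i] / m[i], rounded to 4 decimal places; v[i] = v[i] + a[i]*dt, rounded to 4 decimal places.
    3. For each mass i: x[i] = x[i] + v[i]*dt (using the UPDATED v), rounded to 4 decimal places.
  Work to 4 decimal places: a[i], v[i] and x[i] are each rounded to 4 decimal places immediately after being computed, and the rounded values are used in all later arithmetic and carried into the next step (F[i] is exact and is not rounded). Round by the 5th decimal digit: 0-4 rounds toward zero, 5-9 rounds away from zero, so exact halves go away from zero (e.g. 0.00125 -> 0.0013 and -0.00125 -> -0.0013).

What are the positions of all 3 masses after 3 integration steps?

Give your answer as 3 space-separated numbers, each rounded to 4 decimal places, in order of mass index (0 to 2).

Answer: 4.9170 8.0676 12.5745

Derivation:
Step 0: x=[6.0000 7.0000 13.0000] v=[0.0000 0.0000 0.0000]
Step 1: x=[5.8000 7.2000 12.9200] v=[-1.0000 1.0000 -0.4000]
Step 2: x=[5.4240 7.5728 12.7712] v=[-1.8800 1.8640 -0.7440]
Step 3: x=[4.9170 8.0676 12.5745] v=[-2.5350 2.4739 -0.9837]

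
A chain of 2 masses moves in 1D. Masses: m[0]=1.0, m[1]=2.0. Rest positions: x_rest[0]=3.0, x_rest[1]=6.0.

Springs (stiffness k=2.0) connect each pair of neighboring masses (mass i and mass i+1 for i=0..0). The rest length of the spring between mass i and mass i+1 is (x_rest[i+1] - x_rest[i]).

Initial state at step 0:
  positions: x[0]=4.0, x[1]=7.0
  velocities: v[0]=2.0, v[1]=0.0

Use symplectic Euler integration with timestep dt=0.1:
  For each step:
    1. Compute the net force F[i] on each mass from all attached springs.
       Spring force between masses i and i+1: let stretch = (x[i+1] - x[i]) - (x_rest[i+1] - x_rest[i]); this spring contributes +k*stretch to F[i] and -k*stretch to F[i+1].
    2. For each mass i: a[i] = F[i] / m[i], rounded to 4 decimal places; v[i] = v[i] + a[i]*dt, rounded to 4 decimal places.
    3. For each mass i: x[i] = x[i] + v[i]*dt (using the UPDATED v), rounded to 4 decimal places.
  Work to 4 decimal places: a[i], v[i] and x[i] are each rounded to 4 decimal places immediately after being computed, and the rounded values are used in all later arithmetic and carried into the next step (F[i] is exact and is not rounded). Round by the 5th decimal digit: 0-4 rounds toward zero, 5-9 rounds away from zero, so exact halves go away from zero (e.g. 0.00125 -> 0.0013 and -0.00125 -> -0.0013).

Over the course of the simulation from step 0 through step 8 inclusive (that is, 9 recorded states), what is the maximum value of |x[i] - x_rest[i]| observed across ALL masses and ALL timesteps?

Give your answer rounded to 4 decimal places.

Answer: 2.2931

Derivation:
Step 0: x=[4.0000 7.0000] v=[2.0000 0.0000]
Step 1: x=[4.2000 7.0000] v=[2.0000 0.0000]
Step 2: x=[4.3960 7.0020] v=[1.9600 0.0200]
Step 3: x=[4.5841 7.0079] v=[1.8812 0.0594]
Step 4: x=[4.7607 7.0196] v=[1.7660 0.1170]
Step 5: x=[4.9225 7.0387] v=[1.6178 0.1911]
Step 6: x=[5.0666 7.0667] v=[1.4410 0.2795]
Step 7: x=[5.1907 7.1047] v=[1.2410 0.3795]
Step 8: x=[5.2931 7.1535] v=[1.0238 0.4881]
Max displacement = 2.2931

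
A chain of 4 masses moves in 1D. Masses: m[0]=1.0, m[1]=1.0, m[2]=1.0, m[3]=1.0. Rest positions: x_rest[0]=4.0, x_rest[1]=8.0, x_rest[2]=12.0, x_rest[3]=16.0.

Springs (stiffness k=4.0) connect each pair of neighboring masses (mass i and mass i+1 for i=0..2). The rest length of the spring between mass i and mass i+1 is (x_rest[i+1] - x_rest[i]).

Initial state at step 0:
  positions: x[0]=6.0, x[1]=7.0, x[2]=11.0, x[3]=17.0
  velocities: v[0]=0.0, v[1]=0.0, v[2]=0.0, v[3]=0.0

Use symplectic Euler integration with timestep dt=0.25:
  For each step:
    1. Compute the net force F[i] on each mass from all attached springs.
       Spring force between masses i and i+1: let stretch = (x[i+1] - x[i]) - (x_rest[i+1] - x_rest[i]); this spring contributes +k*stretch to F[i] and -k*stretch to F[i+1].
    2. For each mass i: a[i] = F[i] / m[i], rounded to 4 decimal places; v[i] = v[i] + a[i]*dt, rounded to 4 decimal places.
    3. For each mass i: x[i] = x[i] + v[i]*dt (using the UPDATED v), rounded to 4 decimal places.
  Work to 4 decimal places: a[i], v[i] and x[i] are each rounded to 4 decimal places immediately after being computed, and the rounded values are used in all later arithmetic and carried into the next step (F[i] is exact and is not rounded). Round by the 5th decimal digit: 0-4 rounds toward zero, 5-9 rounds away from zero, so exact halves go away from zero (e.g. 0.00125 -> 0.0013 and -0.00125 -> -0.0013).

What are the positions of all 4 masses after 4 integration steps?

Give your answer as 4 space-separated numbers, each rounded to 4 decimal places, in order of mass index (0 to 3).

Step 0: x=[6.0000 7.0000 11.0000 17.0000] v=[0.0000 0.0000 0.0000 0.0000]
Step 1: x=[5.2500 7.7500 11.5000 16.5000] v=[-3.0000 3.0000 2.0000 -2.0000]
Step 2: x=[4.1250 8.8125 12.3125 15.7500] v=[-4.5000 4.2500 3.2500 -3.0000]
Step 3: x=[3.1719 9.5781 13.1094 15.1406] v=[-3.8125 3.0625 3.1875 -2.4375]
Step 4: x=[2.8203 9.6250 13.5313 15.0234] v=[-1.4063 0.1876 1.6874 -0.4687]

Answer: 2.8203 9.6250 13.5313 15.0234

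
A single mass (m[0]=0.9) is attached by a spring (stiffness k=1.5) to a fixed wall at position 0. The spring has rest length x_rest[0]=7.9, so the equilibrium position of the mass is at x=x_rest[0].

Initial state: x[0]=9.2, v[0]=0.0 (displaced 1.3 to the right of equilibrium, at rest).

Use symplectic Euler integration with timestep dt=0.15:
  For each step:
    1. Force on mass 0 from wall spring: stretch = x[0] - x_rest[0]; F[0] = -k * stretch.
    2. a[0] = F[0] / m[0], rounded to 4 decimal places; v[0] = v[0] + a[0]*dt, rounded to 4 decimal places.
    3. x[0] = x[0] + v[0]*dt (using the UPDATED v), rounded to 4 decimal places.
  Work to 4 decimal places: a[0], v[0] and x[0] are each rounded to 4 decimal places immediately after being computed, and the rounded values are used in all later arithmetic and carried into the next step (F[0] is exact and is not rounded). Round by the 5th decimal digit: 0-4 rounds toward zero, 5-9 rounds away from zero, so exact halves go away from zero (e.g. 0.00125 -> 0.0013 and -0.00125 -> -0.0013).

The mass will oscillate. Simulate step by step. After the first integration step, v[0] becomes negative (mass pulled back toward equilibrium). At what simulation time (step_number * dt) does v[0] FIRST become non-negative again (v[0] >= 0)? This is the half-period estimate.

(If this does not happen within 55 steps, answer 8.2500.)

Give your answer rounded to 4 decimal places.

Answer: 2.5500

Derivation:
Step 0: x=[9.2000] v=[0.0000]
Step 1: x=[9.1513] v=[-0.3250]
Step 2: x=[9.0556] v=[-0.6378]
Step 3: x=[8.9166] v=[-0.9267]
Step 4: x=[8.7395] v=[-1.1808]
Step 5: x=[8.5309] v=[-1.3907]
Step 6: x=[8.2986] v=[-1.5484]
Step 7: x=[8.0514] v=[-1.6480]
Step 8: x=[7.7985] v=[-1.6858]
Step 9: x=[7.5494] v=[-1.6604]
Step 10: x=[7.3135] v=[-1.5728]
Step 11: x=[7.0996] v=[-1.4262]
Step 12: x=[6.9157] v=[-1.2261]
Step 13: x=[6.7687] v=[-0.9800]
Step 14: x=[6.6641] v=[-0.6972]
Step 15: x=[6.6059] v=[-0.3882]
Step 16: x=[6.5962] v=[-0.0647]
Step 17: x=[6.6354] v=[0.2613]
First v>=0 after going negative at step 17, time=2.5500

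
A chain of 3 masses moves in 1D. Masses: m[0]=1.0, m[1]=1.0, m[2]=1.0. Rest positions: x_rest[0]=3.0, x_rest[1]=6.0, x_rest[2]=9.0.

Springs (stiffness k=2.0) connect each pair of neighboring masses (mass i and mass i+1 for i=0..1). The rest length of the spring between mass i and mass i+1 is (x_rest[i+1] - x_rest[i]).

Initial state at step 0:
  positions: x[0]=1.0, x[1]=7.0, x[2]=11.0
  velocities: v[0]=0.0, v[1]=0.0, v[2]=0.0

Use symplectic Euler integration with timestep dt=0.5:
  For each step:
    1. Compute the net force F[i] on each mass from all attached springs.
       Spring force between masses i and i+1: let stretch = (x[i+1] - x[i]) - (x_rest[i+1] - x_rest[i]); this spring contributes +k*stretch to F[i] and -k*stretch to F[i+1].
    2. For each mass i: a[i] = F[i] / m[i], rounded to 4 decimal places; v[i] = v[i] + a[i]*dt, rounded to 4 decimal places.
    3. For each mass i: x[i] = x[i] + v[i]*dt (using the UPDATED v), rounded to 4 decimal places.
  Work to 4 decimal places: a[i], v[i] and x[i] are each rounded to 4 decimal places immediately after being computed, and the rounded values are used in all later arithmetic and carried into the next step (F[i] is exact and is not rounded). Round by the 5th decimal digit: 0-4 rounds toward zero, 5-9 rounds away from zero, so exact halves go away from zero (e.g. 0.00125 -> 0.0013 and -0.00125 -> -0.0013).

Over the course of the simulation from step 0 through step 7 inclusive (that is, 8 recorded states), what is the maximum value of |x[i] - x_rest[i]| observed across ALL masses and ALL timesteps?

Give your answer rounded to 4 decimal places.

Step 0: x=[1.0000 7.0000 11.0000] v=[0.0000 0.0000 0.0000]
Step 1: x=[2.5000 6.0000 10.5000] v=[3.0000 -2.0000 -1.0000]
Step 2: x=[4.2500 5.5000 9.2500] v=[3.5000 -1.0000 -2.5000]
Step 3: x=[5.1250 6.2500 7.6250] v=[1.7500 1.5000 -3.2500]
Step 4: x=[5.0625 7.1250 6.8125] v=[-0.1250 1.7500 -1.6250]
Step 5: x=[4.5313 6.8125 7.6563] v=[-1.0625 -0.6250 1.6875]
Step 6: x=[3.6407 5.7813 9.5782] v=[-1.7813 -2.0624 3.8437]
Step 7: x=[2.3204 5.5783 11.1016] v=[-2.6407 -0.4061 3.0468]
Max displacement = 2.1875

Answer: 2.1875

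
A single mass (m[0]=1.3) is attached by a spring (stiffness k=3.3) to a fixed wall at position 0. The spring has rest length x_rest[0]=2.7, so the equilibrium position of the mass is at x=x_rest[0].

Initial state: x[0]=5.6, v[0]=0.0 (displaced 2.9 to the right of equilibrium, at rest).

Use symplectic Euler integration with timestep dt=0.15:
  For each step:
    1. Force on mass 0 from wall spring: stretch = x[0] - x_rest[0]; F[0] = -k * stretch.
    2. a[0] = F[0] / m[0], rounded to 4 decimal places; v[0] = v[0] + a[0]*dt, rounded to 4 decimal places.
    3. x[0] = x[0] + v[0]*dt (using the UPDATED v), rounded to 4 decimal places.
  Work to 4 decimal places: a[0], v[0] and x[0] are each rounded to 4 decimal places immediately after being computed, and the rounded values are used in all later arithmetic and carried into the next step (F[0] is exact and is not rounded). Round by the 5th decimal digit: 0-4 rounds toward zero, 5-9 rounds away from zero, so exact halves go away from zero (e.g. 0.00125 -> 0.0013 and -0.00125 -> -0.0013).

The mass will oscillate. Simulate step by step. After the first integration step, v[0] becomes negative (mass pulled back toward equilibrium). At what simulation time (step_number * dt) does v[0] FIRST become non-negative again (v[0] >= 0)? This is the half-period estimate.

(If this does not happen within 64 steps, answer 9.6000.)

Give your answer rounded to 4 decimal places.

Answer: 2.1000

Derivation:
Step 0: x=[5.6000] v=[0.0000]
Step 1: x=[5.4344] v=[-1.1042]
Step 2: x=[5.1126] v=[-2.1454]
Step 3: x=[4.6530] v=[-3.0640]
Step 4: x=[4.0819] v=[-3.8076]
Step 5: x=[3.4318] v=[-4.3338]
Step 6: x=[2.7399] v=[-4.6124]
Step 7: x=[2.0458] v=[-4.6276]
Step 8: x=[1.3890] v=[-4.3785]
Step 9: x=[0.8071] v=[-3.8793]
Step 10: x=[0.3333] v=[-3.1585]
Step 11: x=[-0.0053] v=[-2.2573]
Step 12: x=[-0.1894] v=[-1.2272]
Step 13: x=[-0.2085] v=[-0.1270]
Step 14: x=[-0.0614] v=[0.9805]
First v>=0 after going negative at step 14, time=2.1000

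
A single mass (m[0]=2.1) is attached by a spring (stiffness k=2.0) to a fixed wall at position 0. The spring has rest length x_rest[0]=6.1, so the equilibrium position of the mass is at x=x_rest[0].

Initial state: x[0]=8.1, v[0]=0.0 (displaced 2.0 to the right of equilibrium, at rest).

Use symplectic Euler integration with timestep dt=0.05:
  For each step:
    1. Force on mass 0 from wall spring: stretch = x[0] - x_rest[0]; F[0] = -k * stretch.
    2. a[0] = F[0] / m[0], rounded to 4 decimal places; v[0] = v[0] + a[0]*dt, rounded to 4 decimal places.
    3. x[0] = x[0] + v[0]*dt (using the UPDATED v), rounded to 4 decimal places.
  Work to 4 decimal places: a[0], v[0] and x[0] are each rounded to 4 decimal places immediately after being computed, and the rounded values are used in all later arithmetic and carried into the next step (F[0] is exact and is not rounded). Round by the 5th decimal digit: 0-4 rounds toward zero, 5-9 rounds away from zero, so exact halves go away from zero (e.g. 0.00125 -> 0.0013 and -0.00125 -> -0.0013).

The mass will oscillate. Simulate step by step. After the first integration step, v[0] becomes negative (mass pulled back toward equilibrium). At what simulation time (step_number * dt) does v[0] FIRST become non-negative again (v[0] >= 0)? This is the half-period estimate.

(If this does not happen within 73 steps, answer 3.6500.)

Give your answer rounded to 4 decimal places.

Step 0: x=[8.1000] v=[0.0000]
Step 1: x=[8.0952] v=[-0.0952]
Step 2: x=[8.0857] v=[-0.1902]
Step 3: x=[8.0715] v=[-0.2848]
Step 4: x=[8.0526] v=[-0.3787]
Step 5: x=[8.0290] v=[-0.4717]
Step 6: x=[8.0008] v=[-0.5636]
Step 7: x=[7.9681] v=[-0.6541]
Step 8: x=[7.9309] v=[-0.7431]
Step 9: x=[7.8894] v=[-0.8303]
Step 10: x=[7.8436] v=[-0.9155]
Step 11: x=[7.7937] v=[-0.9985]
Step 12: x=[7.7397] v=[-1.0792]
Step 13: x=[7.6818] v=[-1.1573]
Step 14: x=[7.6202] v=[-1.2326]
Step 15: x=[7.5550] v=[-1.3050]
Step 16: x=[7.4863] v=[-1.3743]
Step 17: x=[7.4143] v=[-1.4403]
Step 18: x=[7.3392] v=[-1.5029]
Step 19: x=[7.2611] v=[-1.5619]
Step 20: x=[7.1802] v=[-1.6172]
Step 21: x=[7.0968] v=[-1.6686]
Step 22: x=[7.0110] v=[-1.7161]
Step 23: x=[6.9230] v=[-1.7595]
Step 24: x=[6.8331] v=[-1.7987]
Step 25: x=[6.7414] v=[-1.8336]
Step 26: x=[6.6482] v=[-1.8641]
Step 27: x=[6.5537] v=[-1.8902]
Step 28: x=[6.4581] v=[-1.9118]
Step 29: x=[6.3617] v=[-1.9289]
Step 30: x=[6.2646] v=[-1.9414]
Step 31: x=[6.1671] v=[-1.9492]
Step 32: x=[6.0695] v=[-1.9524]
Step 33: x=[5.9720] v=[-1.9510]
Step 34: x=[5.8748] v=[-1.9449]
Step 35: x=[5.7781] v=[-1.9342]
Step 36: x=[5.6822] v=[-1.9189]
Step 37: x=[5.5873] v=[-1.8990]
Step 38: x=[5.4936] v=[-1.8746]
Step 39: x=[5.4013] v=[-1.8457]
Step 40: x=[5.3107] v=[-1.8124]
Step 41: x=[5.2220] v=[-1.7748]
Step 42: x=[5.1354] v=[-1.7330]
Step 43: x=[5.0510] v=[-1.6871]
Step 44: x=[4.9691] v=[-1.6372]
Step 45: x=[4.8899] v=[-1.5834]
Step 46: x=[4.8136] v=[-1.5258]
Step 47: x=[4.7404] v=[-1.4645]
Step 48: x=[4.6704] v=[-1.3998]
Step 49: x=[4.6038] v=[-1.3317]
Step 50: x=[4.5408] v=[-1.2605]
Step 51: x=[4.4815] v=[-1.1863]
Step 52: x=[4.4260] v=[-1.1092]
Step 53: x=[4.3745] v=[-1.0295]
Step 54: x=[4.3271] v=[-0.9473]
Step 55: x=[4.2840] v=[-0.8629]
Step 56: x=[4.2452] v=[-0.7764]
Step 57: x=[4.2108] v=[-0.6881]
Step 58: x=[4.1809] v=[-0.5981]
Step 59: x=[4.1556] v=[-0.5067]
Step 60: x=[4.1349] v=[-0.4141]
Step 61: x=[4.1189] v=[-0.3205]
Step 62: x=[4.1076] v=[-0.2262]
Step 63: x=[4.1010] v=[-0.1313]
Step 64: x=[4.0992] v=[-0.0361]
Step 65: x=[4.1022] v=[0.0592]
First v>=0 after going negative at step 65, time=3.2500

Answer: 3.2500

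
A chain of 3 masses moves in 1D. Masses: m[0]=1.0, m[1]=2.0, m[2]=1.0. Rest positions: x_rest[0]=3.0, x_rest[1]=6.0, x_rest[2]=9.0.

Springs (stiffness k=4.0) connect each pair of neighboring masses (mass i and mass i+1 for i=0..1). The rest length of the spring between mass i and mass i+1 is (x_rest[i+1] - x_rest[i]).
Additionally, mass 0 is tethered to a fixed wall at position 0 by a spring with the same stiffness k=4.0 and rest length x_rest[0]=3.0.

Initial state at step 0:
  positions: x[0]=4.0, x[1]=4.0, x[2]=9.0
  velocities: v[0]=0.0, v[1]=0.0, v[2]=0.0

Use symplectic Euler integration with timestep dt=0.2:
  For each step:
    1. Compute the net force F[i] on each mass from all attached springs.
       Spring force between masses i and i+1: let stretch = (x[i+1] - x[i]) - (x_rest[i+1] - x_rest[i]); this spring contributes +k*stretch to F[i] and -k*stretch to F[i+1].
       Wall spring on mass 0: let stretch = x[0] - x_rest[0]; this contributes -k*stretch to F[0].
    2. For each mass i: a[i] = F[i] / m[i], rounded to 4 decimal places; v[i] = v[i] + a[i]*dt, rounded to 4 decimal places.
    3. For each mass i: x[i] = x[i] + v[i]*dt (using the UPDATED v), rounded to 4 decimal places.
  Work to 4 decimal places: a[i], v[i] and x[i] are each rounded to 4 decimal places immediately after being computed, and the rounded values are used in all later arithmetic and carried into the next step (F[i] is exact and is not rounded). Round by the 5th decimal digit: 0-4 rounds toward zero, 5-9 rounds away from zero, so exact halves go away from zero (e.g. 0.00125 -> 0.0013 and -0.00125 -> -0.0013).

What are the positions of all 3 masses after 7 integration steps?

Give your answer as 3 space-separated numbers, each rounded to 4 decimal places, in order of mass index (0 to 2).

Answer: 3.2467 5.7473 8.0927

Derivation:
Step 0: x=[4.0000 4.0000 9.0000] v=[0.0000 0.0000 0.0000]
Step 1: x=[3.3600 4.4000 8.6800] v=[-3.2000 2.0000 -1.6000]
Step 2: x=[2.3488 5.0592 8.1552] v=[-5.0560 3.2960 -2.6240]
Step 3: x=[1.3955 5.7492 7.6150] v=[-4.7667 3.4502 -2.7008]
Step 4: x=[0.9155 6.2402 7.2563] v=[-2.4001 2.4550 -1.7934]
Step 5: x=[1.1410 6.3865 7.2150] v=[1.1273 0.7316 -0.2063]
Step 6: x=[2.0232 6.1795 7.5212] v=[4.4109 -1.0352 1.5309]
Step 7: x=[3.2467 5.7473 8.0927] v=[6.1174 -2.1610 2.8575]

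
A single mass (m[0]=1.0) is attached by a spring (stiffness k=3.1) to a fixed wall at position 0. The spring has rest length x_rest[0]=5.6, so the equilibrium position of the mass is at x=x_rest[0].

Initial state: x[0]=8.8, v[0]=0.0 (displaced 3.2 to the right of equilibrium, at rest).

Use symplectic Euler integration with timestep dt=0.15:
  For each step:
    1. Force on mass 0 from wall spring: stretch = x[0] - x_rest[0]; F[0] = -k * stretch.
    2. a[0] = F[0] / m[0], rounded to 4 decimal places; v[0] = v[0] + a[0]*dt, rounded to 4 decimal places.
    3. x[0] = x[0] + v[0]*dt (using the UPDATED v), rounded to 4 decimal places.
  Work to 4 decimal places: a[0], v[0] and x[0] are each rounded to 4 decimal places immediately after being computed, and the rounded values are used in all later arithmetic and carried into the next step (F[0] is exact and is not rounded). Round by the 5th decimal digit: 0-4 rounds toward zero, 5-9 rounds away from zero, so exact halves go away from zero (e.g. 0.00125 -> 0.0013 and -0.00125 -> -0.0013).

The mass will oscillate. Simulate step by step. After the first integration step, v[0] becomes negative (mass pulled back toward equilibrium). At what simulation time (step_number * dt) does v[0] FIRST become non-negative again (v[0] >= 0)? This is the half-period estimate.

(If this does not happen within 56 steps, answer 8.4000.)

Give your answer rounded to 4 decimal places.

Step 0: x=[8.8000] v=[0.0000]
Step 1: x=[8.5768] v=[-1.4880]
Step 2: x=[8.1460] v=[-2.8722]
Step 3: x=[7.5376] v=[-4.0561]
Step 4: x=[6.7940] v=[-4.9571]
Step 5: x=[5.9672] v=[-5.5123]
Step 6: x=[5.1148] v=[-5.6830]
Step 7: x=[4.2962] v=[-5.4574]
Step 8: x=[3.5685] v=[-4.8511]
Step 9: x=[2.9825] v=[-3.9064]
Step 10: x=[2.5791] v=[-2.6893]
Step 11: x=[2.3864] v=[-1.2846]
Step 12: x=[2.4179] v=[0.2097]
First v>=0 after going negative at step 12, time=1.8000

Answer: 1.8000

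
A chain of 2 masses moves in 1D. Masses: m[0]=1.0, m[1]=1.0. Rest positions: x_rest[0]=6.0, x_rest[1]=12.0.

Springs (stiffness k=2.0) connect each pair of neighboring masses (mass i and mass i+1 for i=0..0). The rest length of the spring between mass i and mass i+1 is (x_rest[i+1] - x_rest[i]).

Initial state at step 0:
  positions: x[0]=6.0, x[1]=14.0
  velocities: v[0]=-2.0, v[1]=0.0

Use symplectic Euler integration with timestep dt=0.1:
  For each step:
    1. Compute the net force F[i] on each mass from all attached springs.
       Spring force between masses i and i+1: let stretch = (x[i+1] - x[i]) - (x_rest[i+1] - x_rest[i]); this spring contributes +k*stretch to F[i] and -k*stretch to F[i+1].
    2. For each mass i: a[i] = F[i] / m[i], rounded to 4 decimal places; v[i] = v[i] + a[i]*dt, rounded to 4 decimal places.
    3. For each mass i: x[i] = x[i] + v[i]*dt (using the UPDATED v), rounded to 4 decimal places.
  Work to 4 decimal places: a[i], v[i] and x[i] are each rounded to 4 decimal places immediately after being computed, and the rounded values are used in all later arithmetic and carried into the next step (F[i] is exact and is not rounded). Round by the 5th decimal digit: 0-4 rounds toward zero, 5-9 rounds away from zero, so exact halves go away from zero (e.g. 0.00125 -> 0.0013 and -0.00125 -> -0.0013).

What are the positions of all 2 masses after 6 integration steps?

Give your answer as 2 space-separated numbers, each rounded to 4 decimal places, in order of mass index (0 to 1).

Answer: 5.6646 13.1354

Derivation:
Step 0: x=[6.0000 14.0000] v=[-2.0000 0.0000]
Step 1: x=[5.8400 13.9600] v=[-1.6000 -0.4000]
Step 2: x=[5.7224 13.8776] v=[-1.1760 -0.8240]
Step 3: x=[5.6479 13.7521] v=[-0.7450 -1.2550]
Step 4: x=[5.6155 13.5845] v=[-0.3242 -1.6758]
Step 5: x=[5.6225 13.3775] v=[0.0696 -2.0696]
Step 6: x=[5.6646 13.1354] v=[0.4206 -2.4206]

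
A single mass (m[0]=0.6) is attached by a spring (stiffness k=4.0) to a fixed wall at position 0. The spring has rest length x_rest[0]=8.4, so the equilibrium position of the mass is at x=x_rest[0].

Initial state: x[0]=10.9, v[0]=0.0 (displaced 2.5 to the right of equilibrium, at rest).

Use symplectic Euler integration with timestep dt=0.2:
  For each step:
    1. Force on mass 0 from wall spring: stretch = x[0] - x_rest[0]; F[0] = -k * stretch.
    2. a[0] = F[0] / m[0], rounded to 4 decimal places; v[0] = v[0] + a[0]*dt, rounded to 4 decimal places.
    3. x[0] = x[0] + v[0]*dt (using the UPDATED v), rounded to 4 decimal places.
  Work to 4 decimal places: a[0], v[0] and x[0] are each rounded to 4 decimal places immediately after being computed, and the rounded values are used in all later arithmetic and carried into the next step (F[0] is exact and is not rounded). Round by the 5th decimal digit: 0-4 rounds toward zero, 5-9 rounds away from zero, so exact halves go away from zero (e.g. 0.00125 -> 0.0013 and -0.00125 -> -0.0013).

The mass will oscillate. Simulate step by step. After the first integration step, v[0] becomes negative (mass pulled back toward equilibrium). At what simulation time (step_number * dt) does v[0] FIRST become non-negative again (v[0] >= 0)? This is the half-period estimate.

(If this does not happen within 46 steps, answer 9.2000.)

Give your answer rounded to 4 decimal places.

Step 0: x=[10.9000] v=[0.0000]
Step 1: x=[10.2333] v=[-3.3333]
Step 2: x=[9.0778] v=[-5.7777]
Step 3: x=[7.7415] v=[-6.6814]
Step 4: x=[6.5808] v=[-5.8034]
Step 5: x=[5.9052] v=[-3.3778]
Step 6: x=[5.8949] v=[-0.0514]
Step 7: x=[6.5526] v=[3.2887]
First v>=0 after going negative at step 7, time=1.4000

Answer: 1.4000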